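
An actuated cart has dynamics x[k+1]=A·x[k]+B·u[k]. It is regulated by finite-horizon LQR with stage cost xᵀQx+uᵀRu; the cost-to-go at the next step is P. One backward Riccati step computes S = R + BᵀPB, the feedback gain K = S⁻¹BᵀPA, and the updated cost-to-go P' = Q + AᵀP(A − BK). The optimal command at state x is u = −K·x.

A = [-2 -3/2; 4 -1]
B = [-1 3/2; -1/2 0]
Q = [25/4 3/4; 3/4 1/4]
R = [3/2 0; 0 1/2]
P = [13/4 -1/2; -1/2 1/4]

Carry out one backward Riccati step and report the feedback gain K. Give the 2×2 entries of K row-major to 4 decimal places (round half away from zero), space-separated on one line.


BᵀP = [-3.0000 0.3750; 4.8750 -0.7500]
S = R + BᵀPB = [3/2 0; 0 1/2] + [2.8125 -4.5000; -4.5000 7.3125] = [4.3125 -4.5000; -4.5000 7.8125]
BᵀPA = [7.5000 4.1250; -12.7500 -6.5625]
K = S⁻¹·BᵀPA = [0.0907 0.2005; -1.5798 -0.7245]
A−BK = [0.4603 -0.2127; 4.0453 -0.8997]
AᵀP(A−BK) = [4.1779 0.0087; 0.0087 0.4808]
P' = Q + AᵀP(A−BK) = [10.4279 0.7587; 0.7587 0.7308]
tr(P') = 11.1587

0.0907 0.2005 -1.5798 -0.7245


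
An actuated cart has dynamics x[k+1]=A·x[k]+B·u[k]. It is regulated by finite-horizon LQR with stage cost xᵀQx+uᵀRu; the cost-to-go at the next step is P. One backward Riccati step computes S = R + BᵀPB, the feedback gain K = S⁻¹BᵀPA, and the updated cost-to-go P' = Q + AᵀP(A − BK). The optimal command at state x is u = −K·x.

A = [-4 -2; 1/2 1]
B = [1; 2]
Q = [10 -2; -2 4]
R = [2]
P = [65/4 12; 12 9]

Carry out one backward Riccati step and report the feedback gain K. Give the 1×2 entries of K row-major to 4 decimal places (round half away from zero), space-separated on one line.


-1.4279 -0.4939

BᵀP = [40.2500 30.0000]
S = R + BᵀPB = [2] + [100.2500] = [102.2500]
BᵀPA = [-146.0000 -50.5000]
K = S⁻¹·BᵀPA = [-1.4279 -0.4939]
A−BK = [-2.5721 -1.5061; 3.3557 1.9878]
AᵀP(A−BK) = [5.7806 2.3924; 2.3924 1.0587]
P' = Q + AᵀP(A−BK) = [15.7806 0.3924; 0.3924 5.0587]
tr(P') = 20.8392


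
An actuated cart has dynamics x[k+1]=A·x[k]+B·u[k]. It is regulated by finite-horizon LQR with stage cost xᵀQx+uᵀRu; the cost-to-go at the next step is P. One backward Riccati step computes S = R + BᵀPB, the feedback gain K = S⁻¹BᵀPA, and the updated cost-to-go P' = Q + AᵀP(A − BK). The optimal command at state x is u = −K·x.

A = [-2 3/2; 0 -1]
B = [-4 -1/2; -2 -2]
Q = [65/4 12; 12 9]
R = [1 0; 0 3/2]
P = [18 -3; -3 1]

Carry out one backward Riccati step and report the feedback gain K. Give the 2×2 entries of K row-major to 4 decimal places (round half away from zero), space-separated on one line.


BᵀP = [-66.0000 10.0000; -3.0000 -0.5000]
S = R + BᵀPB = [1 0; 0 3/2] + [244.0000 13.0000; 13.0000 2.5000] = [245.0000 13.0000; 13.0000 4.0000]
BᵀPA = [132.0000 -109.0000; 6.0000 -4.0000]
K = S⁻¹·BᵀPA = [0.5549 -0.4735; -0.3033 0.5388]
A−BK = [0.0678 -0.1245; 0.5031 -0.8693]
AᵀP(A−BK) = [0.5771 -0.7324; -0.7324 1.0450]
P' = Q + AᵀP(A−BK) = [16.8271 11.2676; 11.2676 10.0450]
tr(P') = 26.8721

0.5549 -0.4735 -0.3033 0.5388


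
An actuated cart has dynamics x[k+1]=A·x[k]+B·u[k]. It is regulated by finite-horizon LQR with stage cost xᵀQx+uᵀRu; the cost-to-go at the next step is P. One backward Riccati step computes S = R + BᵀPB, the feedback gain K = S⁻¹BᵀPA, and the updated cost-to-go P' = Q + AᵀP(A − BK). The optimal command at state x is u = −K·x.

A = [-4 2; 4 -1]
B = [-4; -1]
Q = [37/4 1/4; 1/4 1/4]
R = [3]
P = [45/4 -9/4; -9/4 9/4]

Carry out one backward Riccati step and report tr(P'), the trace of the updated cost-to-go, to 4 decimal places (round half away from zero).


68.4641

BᵀP = [-42.7500 6.7500]
S = R + BᵀPB = [3] + [164.2500] = [167.2500]
BᵀPA = [198.0000 -92.2500]
K = S⁻¹·BᵀPA = [1.1839 -0.5516]
A−BK = [0.7354 -0.2063; 5.1839 -1.5516]
AᵀP(A−BK) = [53.5964 -16.7892; -16.7892 5.3677]
P' = Q + AᵀP(A−BK) = [62.8464 -16.5392; -16.5392 5.6177]
tr(P') = 68.4641


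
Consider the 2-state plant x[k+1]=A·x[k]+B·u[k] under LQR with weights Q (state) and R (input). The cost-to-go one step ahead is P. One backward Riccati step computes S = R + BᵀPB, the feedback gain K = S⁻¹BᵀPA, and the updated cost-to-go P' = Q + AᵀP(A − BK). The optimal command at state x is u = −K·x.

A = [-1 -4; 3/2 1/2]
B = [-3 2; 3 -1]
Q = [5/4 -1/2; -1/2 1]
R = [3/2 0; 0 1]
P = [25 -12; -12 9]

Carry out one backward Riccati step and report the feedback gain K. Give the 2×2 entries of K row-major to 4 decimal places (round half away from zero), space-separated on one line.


BᵀP = [-111.0000 63.0000; 62.0000 -33.0000]
S = R + BᵀPB = [3/2 0; 0 1] + [522.0000 -285.0000; -285.0000 157.0000] = [523.5000 -285.0000; -285.0000 158.0000]
BᵀPA = [205.5000 475.5000; -111.5000 -264.5000]
K = S⁻¹·BᵀPA = [0.4647 -0.1704; 0.1326 -1.9814]
A−BK = [0.1290 -0.5484; 0.2384 -0.9703]
AᵀP(A−BK) = [0.5310 -1.1610; -1.1610 7.1903]
P' = Q + AᵀP(A−BK) = [1.7810 -1.6610; -1.6610 8.1903]
tr(P') = 9.9713

0.4647 -0.1704 0.1326 -1.9814


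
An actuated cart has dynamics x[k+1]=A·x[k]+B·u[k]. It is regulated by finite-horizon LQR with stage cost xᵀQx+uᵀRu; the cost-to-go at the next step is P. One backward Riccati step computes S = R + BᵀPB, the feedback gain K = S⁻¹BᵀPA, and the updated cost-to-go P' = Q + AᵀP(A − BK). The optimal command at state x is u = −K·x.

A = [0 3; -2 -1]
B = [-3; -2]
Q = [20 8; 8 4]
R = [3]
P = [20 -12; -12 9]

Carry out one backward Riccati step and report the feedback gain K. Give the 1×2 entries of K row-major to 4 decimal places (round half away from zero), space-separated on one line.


BᵀP = [-36.0000 18.0000]
S = R + BᵀPB = [3] + [72.0000] = [75.0000]
BᵀPA = [-36.0000 -126.0000]
K = S⁻¹·BᵀPA = [-0.4800 -1.6800]
A−BK = [-1.4400 -2.0400; -2.9600 -4.3600]
AᵀP(A−BK) = [18.7200 29.5200; 29.5200 49.3200]
P' = Q + AᵀP(A−BK) = [38.7200 37.5200; 37.5200 53.3200]
tr(P') = 92.0400

-0.4800 -1.6800


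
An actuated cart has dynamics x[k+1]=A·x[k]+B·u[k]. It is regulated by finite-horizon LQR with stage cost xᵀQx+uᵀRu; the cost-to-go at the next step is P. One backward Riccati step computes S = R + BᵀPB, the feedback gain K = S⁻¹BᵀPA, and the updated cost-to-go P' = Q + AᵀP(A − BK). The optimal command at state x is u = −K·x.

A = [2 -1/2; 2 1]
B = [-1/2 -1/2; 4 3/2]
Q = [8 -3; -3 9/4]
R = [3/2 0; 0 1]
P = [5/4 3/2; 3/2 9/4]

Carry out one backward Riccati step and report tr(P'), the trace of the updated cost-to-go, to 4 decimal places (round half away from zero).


12.9514

BᵀP = [5.3750 8.2500; 1.6250 2.6250]
S = R + BᵀPB = [3/2 0; 0 1] + [30.3125 9.6875; 9.6875 3.1250] = [31.8125 9.6875; 9.6875 4.1250]
BᵀPA = [27.2500 5.5625; 8.5000 1.8125]
K = S⁻¹·BᵀPA = [0.8043 0.1441; 0.1718 0.1010]
A−BK = [2.4880 -0.3775; -1.4748 0.2721]
AᵀP(A−BK) = [2.6235 -0.0351; -0.0351 0.0779]
P' = Q + AᵀP(A−BK) = [10.6235 -3.0351; -3.0351 2.3279]
tr(P') = 12.9514


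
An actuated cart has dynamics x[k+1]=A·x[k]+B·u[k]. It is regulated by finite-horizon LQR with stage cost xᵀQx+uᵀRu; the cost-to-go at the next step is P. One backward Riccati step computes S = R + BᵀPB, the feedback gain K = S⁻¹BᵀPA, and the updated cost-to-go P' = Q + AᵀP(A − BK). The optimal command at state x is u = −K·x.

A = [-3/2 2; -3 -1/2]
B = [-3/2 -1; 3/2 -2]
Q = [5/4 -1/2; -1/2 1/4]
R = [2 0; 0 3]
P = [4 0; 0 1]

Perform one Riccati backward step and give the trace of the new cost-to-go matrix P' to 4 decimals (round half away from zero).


8.6298

BᵀP = [-6.0000 1.5000; -4.0000 -2.0000]
S = R + BᵀPB = [2 0; 0 3] + [11.2500 3.0000; 3.0000 8.0000] = [13.2500 3.0000; 3.0000 11.0000]
BᵀPA = [4.5000 -12.7500; 12.0000 -7.0000]
K = S⁻¹·BᵀPA = [0.0987 -0.8720; 1.0640 -0.3985]
A−BK = [-0.2879 0.2934; -1.0201 0.0110]
AᵀP(A−BK) = [4.7879 -1.7934; -1.7934 2.3419]
P' = Q + AᵀP(A−BK) = [6.0379 -2.2934; -2.2934 2.5919]
tr(P') = 8.6298


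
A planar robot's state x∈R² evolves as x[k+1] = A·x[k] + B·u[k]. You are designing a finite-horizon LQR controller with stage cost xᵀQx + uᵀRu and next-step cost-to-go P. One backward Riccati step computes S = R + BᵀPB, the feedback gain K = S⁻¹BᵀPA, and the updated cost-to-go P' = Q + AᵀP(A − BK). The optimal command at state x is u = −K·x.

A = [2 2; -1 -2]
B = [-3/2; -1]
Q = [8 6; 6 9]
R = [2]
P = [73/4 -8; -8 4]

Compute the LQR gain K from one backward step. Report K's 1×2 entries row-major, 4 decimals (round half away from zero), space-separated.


-2.0271 -2.3740

BᵀP = [-19.3750 8.0000]
S = R + BᵀPB = [2] + [21.0625] = [23.0625]
BᵀPA = [-46.7500 -54.7500]
K = S⁻¹·BᵀPA = [-2.0271 -2.3740]
A−BK = [-1.0407 -1.5610; -3.0271 -4.3740]
AᵀP(A−BK) = [14.2331 18.0163; 18.0163 23.0244]
P' = Q + AᵀP(A−BK) = [22.2331 24.0163; 24.0163 32.0244]
tr(P') = 54.2575


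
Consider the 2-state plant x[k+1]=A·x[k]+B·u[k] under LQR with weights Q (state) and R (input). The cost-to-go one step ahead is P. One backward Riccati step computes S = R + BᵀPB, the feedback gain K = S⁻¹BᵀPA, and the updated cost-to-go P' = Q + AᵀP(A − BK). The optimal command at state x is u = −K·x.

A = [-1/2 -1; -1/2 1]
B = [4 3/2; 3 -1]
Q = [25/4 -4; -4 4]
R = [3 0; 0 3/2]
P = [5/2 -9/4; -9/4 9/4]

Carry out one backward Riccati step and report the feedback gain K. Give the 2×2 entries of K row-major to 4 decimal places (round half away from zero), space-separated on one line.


-0.0684 -0.0596 0.0186 -0.6946

BᵀP = [3.2500 -2.2500; 6.0000 -5.6250]
S = R + BᵀPB = [3 0; 0 3/2] + [6.2500 7.1250; 7.1250 14.6250] = [9.2500 7.1250; 7.1250 16.1250]
BᵀPA = [-0.5000 -5.5000; -0.1875 -11.6250]
K = S⁻¹·BᵀPA = [-0.0684 -0.0596; 0.0186 -0.6946]
A−BK = [-0.2544 0.2801; -0.2763 0.4840]
AᵀP(A−BK) = [0.0318 -0.0350; -0.0350 0.8475]
P' = Q + AᵀP(A−BK) = [6.2818 -4.0350; -4.0350 4.8475]
tr(P') = 11.1293


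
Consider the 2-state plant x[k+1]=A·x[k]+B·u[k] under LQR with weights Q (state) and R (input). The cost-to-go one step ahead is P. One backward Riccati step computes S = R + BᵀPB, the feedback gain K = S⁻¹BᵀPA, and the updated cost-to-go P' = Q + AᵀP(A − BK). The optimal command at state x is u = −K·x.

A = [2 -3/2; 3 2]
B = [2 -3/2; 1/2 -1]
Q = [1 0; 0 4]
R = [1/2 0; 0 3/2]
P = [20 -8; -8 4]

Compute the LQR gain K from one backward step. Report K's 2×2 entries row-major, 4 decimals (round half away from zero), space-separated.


BᵀP = [36.0000 -14.0000; -22.0000 8.0000]
S = R + BᵀPB = [1/2 0; 0 3/2] + [65.0000 -40.0000; -40.0000 25.0000] = [65.5000 -40.0000; -40.0000 26.5000]
BᵀPA = [30.0000 -82.0000; -20.0000 49.0000]
K = S⁻¹·BᵀPA = [-0.0368 -1.5691; -0.8103 -0.5193]
A−BK = [0.8582 0.8591; 2.2081 2.2652]
AᵀP(A−BK) = [4.8987 4.6851; 4.6851 5.7845]
P' = Q + AᵀP(A−BK) = [5.8987 4.6851; 4.6851 9.7845]
tr(P') = 15.6832

-0.0368 -1.5691 -0.8103 -0.5193


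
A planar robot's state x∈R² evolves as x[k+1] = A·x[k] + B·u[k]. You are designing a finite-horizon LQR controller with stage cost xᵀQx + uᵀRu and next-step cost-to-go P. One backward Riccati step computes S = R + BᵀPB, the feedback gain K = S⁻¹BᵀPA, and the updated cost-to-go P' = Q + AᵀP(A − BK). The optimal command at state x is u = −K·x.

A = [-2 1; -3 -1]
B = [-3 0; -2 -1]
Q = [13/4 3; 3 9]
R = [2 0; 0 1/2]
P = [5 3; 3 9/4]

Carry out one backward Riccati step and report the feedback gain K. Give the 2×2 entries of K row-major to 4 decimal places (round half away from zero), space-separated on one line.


BᵀP = [-21.0000 -13.5000; -3.0000 -2.2500]
S = R + BᵀPB = [2 0; 0 1/2] + [90.0000 13.5000; 13.5000 2.2500] = [92.0000 13.5000; 13.5000 2.7500]
BᵀPA = [82.5000 -7.5000; 12.7500 -0.7500]
K = S⁻¹·BᵀPA = [0.7739 -0.1484; 0.8375 0.4558]
A−BK = [0.3216 0.5548; -0.6148 -0.8410]
AᵀP(A−BK) = [1.7297 0.1820; 0.1820 0.4788]
P' = Q + AᵀP(A−BK) = [4.9797 3.1820; 3.1820 9.4788]
tr(P') = 14.4585

0.7739 -0.1484 0.8375 0.4558


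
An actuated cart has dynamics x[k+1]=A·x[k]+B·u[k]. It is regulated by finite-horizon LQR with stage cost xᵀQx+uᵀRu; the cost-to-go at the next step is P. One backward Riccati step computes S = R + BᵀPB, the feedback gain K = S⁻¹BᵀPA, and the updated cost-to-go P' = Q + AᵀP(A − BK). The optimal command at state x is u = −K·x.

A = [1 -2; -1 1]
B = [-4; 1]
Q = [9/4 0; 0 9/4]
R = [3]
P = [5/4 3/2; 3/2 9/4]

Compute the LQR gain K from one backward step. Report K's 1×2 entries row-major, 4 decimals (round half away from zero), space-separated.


BᵀP = [-3.5000 -3.7500]
S = R + BᵀPB = [3] + [10.2500] = [13.2500]
BᵀPA = [0.2500 3.2500]
K = S⁻¹·BᵀPA = [0.0189 0.2453]
A−BK = [1.0755 -1.0189; -1.0189 0.7547]
AᵀP(A−BK) = [0.4953 -0.3113; -0.3113 0.4528]
P' = Q + AᵀP(A−BK) = [2.7453 -0.3113; -0.3113 2.7028]
tr(P') = 5.4481

0.0189 0.2453


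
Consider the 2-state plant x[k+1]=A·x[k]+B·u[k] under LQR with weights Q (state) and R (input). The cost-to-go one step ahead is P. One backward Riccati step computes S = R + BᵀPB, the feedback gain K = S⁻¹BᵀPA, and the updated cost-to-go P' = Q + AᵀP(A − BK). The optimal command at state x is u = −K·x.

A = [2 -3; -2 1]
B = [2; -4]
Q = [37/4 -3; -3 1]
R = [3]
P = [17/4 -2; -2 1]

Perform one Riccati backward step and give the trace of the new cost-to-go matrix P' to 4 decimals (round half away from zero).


14.5699

BᵀP = [16.5000 -8.0000]
S = R + BᵀPB = [3] + [65.0000] = [68.0000]
BᵀPA = [49.0000 -57.5000]
K = S⁻¹·BᵀPA = [0.7206 -0.8456]
A−BK = [0.5588 -1.3088; 0.8824 -2.3824]
AᵀP(A−BK) = [1.6912 -2.0662; -2.0662 2.6287]
P' = Q + AᵀP(A−BK) = [10.9412 -5.0662; -5.0662 3.6287]
tr(P') = 14.5699


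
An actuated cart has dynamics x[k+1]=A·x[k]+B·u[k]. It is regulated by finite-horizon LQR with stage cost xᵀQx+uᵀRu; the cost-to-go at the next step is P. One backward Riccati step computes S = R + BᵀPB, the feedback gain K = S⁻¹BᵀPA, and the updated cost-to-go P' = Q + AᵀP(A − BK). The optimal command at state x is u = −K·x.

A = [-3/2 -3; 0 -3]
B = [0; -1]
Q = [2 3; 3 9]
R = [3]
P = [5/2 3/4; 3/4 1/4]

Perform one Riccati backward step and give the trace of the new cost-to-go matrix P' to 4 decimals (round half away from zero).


BᵀP = [-0.7500 -0.2500]
S = R + BᵀPB = [3] + [0.2500] = [3.2500]
BᵀPA = [1.1250 3.0000]
K = S⁻¹·BᵀPA = [0.3462 0.9231]
A−BK = [-1.5000 -3.0000; 0.3462 -2.0769]
AᵀP(A−BK) = [5.2356 13.5865; 13.5865 35.4808]
P' = Q + AᵀP(A−BK) = [7.2356 16.5865; 16.5865 44.4808]
tr(P') = 51.7163

51.7163


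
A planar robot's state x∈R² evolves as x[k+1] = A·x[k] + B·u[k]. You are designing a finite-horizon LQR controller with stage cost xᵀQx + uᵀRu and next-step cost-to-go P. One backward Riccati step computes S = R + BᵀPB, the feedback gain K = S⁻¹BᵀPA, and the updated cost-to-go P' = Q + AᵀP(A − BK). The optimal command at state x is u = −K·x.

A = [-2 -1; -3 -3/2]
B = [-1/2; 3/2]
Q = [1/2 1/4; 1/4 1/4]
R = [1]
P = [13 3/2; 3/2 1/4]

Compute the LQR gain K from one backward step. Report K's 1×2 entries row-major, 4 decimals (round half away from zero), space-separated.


BᵀP = [-4.2500 -0.3750]
S = R + BᵀPB = [1] + [1.5625] = [2.5625]
BᵀPA = [9.6250 4.8125]
K = S⁻¹·BᵀPA = [3.7561 1.8780]
A−BK = [-0.1220 -0.0610; -8.6341 -4.3171]
AᵀP(A−BK) = [36.0976 18.0488; 18.0488 9.0244]
P' = Q + AᵀP(A−BK) = [36.5976 18.2988; 18.2988 9.2744]
tr(P') = 45.8720

3.7561 1.8780


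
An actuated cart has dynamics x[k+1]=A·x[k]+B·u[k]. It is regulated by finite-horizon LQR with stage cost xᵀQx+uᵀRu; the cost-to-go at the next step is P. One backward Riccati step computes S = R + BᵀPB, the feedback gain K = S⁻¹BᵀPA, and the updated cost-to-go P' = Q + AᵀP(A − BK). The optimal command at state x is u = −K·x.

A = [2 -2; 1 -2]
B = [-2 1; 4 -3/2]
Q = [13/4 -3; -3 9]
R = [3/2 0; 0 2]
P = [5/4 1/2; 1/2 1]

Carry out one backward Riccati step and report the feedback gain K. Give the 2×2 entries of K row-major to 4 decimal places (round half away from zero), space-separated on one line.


BᵀP = [-0.5000 3.0000; 0.5000 -1.0000]
S = R + BᵀPB = [3/2 0; 0 2] + [13.0000 -5.0000; -5.0000 2.0000] = [14.5000 -5.0000; -5.0000 4.0000]
BᵀPA = [2.0000 -5.0000; 0.0000 1.0000]
K = S⁻¹·BᵀPA = [0.2424 -0.4545; 0.3030 -0.3182]
A−BK = [2.1818 -2.5909; 0.4848 -0.6591]
AᵀP(A−BK) = [7.5152 -9.0909; -9.0909 11.0455]
P' = Q + AᵀP(A−BK) = [10.7652 -12.0909; -12.0909 20.0455]
tr(P') = 30.8106

0.2424 -0.4545 0.3030 -0.3182


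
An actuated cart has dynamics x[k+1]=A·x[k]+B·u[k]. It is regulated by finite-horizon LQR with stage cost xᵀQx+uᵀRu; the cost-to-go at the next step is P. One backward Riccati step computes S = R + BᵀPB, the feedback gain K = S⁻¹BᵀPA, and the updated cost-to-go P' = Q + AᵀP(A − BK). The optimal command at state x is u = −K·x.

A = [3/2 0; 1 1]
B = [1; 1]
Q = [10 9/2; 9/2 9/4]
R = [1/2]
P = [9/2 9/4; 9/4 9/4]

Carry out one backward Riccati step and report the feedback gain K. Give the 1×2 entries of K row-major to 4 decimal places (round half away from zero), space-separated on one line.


1.2447 0.3830

BᵀP = [6.7500 4.5000]
S = R + BᵀPB = [1/2] + [11.2500] = [11.7500]
BᵀPA = [14.6250 4.5000]
K = S⁻¹·BᵀPA = [1.2447 0.3830]
A−BK = [0.2553 -0.3830; -0.2447 0.6170]
AᵀP(A−BK) = [0.9215 0.0239; 0.0239 0.5266]
P' = Q + AᵀP(A−BK) = [10.9215 4.5239; 4.5239 2.7766]
tr(P') = 13.6981


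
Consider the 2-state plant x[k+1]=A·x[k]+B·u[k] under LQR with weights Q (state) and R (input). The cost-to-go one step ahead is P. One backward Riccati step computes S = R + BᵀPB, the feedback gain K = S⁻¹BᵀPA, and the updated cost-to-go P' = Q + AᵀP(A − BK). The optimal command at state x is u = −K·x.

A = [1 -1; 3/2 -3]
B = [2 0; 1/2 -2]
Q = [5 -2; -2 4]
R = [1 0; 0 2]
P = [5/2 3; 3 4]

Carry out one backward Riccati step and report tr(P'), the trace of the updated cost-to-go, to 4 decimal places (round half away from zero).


12.4559

BᵀP = [6.5000 8.0000; -6.0000 -8.0000]
S = R + BᵀPB = [1 0; 0 2] + [17.0000 -16.0000; -16.0000 16.0000] = [18.0000 -16.0000; -16.0000 18.0000]
BᵀPA = [18.5000 -30.5000; -18.0000 30.0000]
K = S⁻¹·BᵀPA = [0.6618 -1.0147; -0.4118 0.7647]
A−BK = [-0.3235 1.0294; 0.3456 -0.9632]
AᵀP(A−BK) = [0.8456 -1.4632; -1.4632 2.6103]
P' = Q + AᵀP(A−BK) = [5.8456 -3.4632; -3.4632 6.6103]
tr(P') = 12.4559


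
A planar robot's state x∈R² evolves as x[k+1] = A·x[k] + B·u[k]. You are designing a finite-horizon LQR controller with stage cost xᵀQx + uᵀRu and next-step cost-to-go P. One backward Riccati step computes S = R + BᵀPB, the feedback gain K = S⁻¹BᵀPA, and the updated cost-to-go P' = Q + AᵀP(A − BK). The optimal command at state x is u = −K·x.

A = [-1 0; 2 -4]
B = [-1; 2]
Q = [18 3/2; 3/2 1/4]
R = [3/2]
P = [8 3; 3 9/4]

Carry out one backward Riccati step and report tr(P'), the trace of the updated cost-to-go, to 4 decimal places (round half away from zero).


BᵀP = [-2.0000 1.5000]
S = R + BᵀPB = [3/2] + [5.0000] = [6.5000]
BᵀPA = [5.0000 -6.0000]
K = S⁻¹·BᵀPA = [0.7692 -0.9231]
A−BK = [-0.2308 -0.9231; 0.4615 -2.1538]
AᵀP(A−BK) = [1.1538 -1.3846; -1.3846 30.4615]
P' = Q + AᵀP(A−BK) = [19.1538 0.1154; 0.1154 30.7115]
tr(P') = 49.8654

49.8654


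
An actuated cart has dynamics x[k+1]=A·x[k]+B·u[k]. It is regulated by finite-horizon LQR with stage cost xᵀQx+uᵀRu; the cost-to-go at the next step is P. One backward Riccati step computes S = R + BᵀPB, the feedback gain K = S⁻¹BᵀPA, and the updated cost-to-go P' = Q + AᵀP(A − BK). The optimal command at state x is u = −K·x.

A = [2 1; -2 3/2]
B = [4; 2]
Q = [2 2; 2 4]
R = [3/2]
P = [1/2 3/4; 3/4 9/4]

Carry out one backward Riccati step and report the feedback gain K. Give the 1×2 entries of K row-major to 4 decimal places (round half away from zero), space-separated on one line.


-0.2623 0.4836

BᵀP = [3.5000 7.5000]
S = R + BᵀPB = [3/2] + [29.0000] = [30.5000]
BᵀPA = [-8.0000 14.7500]
K = S⁻¹·BᵀPA = [-0.2623 0.4836]
A−BK = [3.0492 -0.9344; -1.4754 0.5328]
AᵀP(A−BK) = [2.9016 -1.1311; -1.1311 0.6793]
P' = Q + AᵀP(A−BK) = [4.9016 0.8689; 0.8689 4.6793]
tr(P') = 9.5809


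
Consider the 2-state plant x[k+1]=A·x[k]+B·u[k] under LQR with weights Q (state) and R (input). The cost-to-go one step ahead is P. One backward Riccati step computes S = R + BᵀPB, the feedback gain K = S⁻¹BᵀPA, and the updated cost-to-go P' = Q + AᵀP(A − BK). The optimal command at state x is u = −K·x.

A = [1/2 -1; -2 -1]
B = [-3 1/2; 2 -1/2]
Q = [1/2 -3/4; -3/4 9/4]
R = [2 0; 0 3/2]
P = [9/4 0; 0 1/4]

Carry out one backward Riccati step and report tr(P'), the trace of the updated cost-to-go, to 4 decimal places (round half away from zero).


4.2978

BᵀP = [-6.7500 0.5000; 1.1250 -0.1250]
S = R + BᵀPB = [2 0; 0 3/2] + [21.2500 -3.6250; -3.6250 0.6250] = [23.2500 -3.6250; -3.6250 2.1250]
BᵀPA = [-4.3750 6.2500; 0.8125 -1.0000]
K = S⁻¹·BᵀPA = [-0.1751 0.2663; 0.0836 -0.0164]
A−BK = [-0.0672 -0.1930; -1.6079 -1.5407]
AᵀP(A−BK) = [0.7283 0.5532; 0.5532 0.8195]
P' = Q + AᵀP(A−BK) = [1.2283 -0.1968; -0.1968 3.0695]
tr(P') = 4.2978


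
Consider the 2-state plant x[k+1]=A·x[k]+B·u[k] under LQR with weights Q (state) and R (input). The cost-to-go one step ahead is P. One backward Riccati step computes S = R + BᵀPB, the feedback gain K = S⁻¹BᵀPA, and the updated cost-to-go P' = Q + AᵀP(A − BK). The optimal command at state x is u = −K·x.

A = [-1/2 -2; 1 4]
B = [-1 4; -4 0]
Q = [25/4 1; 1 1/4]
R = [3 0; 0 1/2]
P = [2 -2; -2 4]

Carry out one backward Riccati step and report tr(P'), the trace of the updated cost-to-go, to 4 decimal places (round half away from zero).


BᵀP = [6.0000 -14.0000; 8.0000 -8.0000]
S = R + BᵀPB = [3 0; 0 1/2] + [50.0000 24.0000; 24.0000 32.0000] = [53.0000 24.0000; 24.0000 32.5000]
BᵀPA = [-17.0000 -68.0000; -12.0000 -48.0000]
K = S⁻¹·BᵀPA = [-0.2307 -0.9228; -0.1989 -0.7955]
A−BK = [0.0648 0.2590; 0.0772 0.3088]
AᵀP(A−BK) = [0.1917 0.7667; 0.7667 3.0667]
P' = Q + AᵀP(A−BK) = [6.4417 1.7667; 1.7667 3.3167]
tr(P') = 9.7584

9.7584


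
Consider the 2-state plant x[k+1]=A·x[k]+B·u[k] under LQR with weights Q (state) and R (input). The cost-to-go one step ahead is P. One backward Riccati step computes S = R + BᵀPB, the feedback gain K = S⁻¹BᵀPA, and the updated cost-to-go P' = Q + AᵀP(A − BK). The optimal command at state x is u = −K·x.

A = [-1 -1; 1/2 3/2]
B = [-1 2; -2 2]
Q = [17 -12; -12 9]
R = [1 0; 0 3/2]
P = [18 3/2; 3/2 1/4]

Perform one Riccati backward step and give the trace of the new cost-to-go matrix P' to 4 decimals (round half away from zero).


BᵀP = [-21.0000 -2.0000; 39.0000 3.5000]
S = R + BᵀPB = [1 0; 0 3/2] + [25.0000 -46.0000; -46.0000 85.0000] = [26.0000 -46.0000; -46.0000 86.5000]
BᵀPA = [20.0000 18.0000; -37.2500 -33.7500]
K = S⁻¹·BᵀPA = [0.1241 0.0338; -0.3647 -0.3722]
A−BK = [-0.1466 -0.2218; 1.4774 2.3120]
AᵀP(A−BK) = [0.4977 0.6471; 0.6471 0.8924]
P' = Q + AᵀP(A−BK) = [17.4977 -11.3529; -11.3529 9.8924]
tr(P') = 27.3900

27.3900


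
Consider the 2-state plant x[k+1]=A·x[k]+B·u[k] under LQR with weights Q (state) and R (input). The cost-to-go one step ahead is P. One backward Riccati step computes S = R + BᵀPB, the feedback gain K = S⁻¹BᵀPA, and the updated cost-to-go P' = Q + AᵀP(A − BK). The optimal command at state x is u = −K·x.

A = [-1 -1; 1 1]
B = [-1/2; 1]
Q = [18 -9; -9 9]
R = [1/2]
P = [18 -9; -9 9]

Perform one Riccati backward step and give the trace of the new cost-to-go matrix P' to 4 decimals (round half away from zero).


30.7174

BᵀP = [-18.0000 13.5000]
S = R + BᵀPB = [1/2] + [22.5000] = [23.0000]
BᵀPA = [31.5000 31.5000]
K = S⁻¹·BᵀPA = [1.3696 1.3696]
A−BK = [-0.3152 -0.3152; -0.3696 -0.3696]
AᵀP(A−BK) = [1.8587 1.8587; 1.8587 1.8587]
P' = Q + AᵀP(A−BK) = [19.8587 -7.1413; -7.1413 10.8587]
tr(P') = 30.7174


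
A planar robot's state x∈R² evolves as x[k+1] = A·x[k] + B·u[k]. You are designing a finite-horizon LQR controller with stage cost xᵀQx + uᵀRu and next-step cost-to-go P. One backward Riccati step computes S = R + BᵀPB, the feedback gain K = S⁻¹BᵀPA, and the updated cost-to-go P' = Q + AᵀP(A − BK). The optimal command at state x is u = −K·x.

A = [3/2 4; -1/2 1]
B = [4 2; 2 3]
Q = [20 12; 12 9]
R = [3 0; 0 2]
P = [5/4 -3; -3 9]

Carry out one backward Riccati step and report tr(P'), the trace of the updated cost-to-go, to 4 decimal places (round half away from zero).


32.6426

BᵀP = [-1.0000 6.0000; -6.5000 21.0000]
S = R + BᵀPB = [3 0; 0 2] + [8.0000 16.0000; 16.0000 50.0000] = [11.0000 16.0000; 16.0000 52.0000]
BᵀPA = [-4.5000 2.0000; -20.2500 -5.0000]
K = S⁻¹·BᵀPA = [0.2848 0.5823; -0.4771 -0.2753]
A−BK = [1.3149 2.2215; 0.3616 0.6614]
AᵀP(A−BK) = [1.1837 1.5451; 1.5451 2.4589]
P' = Q + AᵀP(A−BK) = [21.1837 13.5451; 13.5451 11.4589]
tr(P') = 32.6426


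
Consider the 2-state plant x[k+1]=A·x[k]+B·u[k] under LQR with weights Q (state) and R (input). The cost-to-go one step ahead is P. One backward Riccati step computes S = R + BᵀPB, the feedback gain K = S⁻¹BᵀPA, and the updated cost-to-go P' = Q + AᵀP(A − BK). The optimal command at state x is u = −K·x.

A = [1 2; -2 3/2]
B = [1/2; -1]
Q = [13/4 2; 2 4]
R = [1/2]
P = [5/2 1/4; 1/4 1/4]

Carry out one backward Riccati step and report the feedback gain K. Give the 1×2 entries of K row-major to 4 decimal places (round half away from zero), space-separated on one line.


1.1111 1.6111

BᵀP = [1.0000 -0.1250]
S = R + BᵀPB = [1/2] + [0.6250] = [1.1250]
BᵀPA = [1.2500 1.8125]
K = S⁻¹·BᵀPA = [1.1111 1.6111]
A−BK = [0.4444 1.1944; -0.8889 3.1111]
AᵀP(A−BK) = [1.1111 1.6111; 1.6111 9.1424]
P' = Q + AᵀP(A−BK) = [4.3611 3.6111; 3.6111 13.1424]
tr(P') = 17.5035


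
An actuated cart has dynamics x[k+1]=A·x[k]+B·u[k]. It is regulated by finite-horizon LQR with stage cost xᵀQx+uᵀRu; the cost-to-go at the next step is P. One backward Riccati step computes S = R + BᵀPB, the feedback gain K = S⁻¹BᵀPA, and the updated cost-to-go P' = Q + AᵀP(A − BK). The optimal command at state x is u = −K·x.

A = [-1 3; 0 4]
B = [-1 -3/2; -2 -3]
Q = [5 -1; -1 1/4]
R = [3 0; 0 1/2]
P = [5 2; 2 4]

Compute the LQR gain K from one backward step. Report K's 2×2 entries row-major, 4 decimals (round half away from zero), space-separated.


BᵀP = [-9.0000 -10.0000; -13.5000 -15.0000]
S = R + BᵀPB = [3 0; 0 1/2] + [29.0000 43.5000; 43.5000 65.2500] = [32.0000 43.5000; 43.5000 65.7500]
BᵀPA = [9.0000 -67.0000; 13.5000 -100.5000]
K = S⁻¹·BᵀPA = [0.0213 -0.1582; 0.1913 -1.4238]
A−BK = [-0.6919 0.7060; 0.6163 -0.5880]
AᵀP(A−BK) = [2.2267 -2.3542; -2.3542 3.3034]
P' = Q + AᵀP(A−BK) = [7.2267 -3.3542; -3.3542 3.5534]
tr(P') = 10.7801

0.0213 -0.1582 0.1913 -1.4238


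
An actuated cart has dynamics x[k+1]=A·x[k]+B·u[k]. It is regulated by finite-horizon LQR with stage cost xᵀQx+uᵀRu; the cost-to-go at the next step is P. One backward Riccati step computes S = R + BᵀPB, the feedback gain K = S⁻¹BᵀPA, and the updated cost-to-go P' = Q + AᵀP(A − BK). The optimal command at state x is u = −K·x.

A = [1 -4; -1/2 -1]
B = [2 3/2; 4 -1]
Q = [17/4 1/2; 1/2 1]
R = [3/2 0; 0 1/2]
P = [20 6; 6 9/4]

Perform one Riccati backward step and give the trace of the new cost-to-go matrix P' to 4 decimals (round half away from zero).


BᵀP = [64.0000 21.0000; 24.0000 6.7500]
S = R + BᵀPB = [3/2 0; 0 1/2] + [212.0000 75.0000; 75.0000 29.2500] = [213.5000 75.0000; 75.0000 29.7500]
BᵀPA = [53.5000 -277.0000; 20.6250 -102.7500]
K = S⁻¹·BᵀPA = [0.0616 -0.7356; 0.5380 -1.5993]
A−BK = [0.0698 -0.1298; -0.2083 0.3430]
AᵀP(A−BK) = [0.1710 -0.5343; -0.5343 2.1580]
P' = Q + AᵀP(A−BK) = [4.4210 -0.0343; -0.0343 3.1580]
tr(P') = 7.5790

7.5790


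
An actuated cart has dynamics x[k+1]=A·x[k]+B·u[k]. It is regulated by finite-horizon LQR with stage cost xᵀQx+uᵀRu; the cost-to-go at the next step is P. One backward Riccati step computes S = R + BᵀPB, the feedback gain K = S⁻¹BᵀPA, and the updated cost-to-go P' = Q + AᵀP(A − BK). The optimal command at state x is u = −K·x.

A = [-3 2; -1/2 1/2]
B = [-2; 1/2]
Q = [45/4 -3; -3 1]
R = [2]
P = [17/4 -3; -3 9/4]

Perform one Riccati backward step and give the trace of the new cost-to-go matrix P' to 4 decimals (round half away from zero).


15.7127

BᵀP = [-10.0000 7.1250]
S = R + BᵀPB = [2] + [23.5625] = [25.5625]
BᵀPA = [26.4375 -16.4375]
K = S⁻¹·BᵀPA = [1.0342 -0.6430]
A−BK = [-0.9315 0.7139; -1.0171 0.8215]
AᵀP(A−BK) = [2.4700 -1.5623; -1.5623 0.9927]
P' = Q + AᵀP(A−BK) = [13.7200 -4.5623; -4.5623 1.9927]
tr(P') = 15.7127


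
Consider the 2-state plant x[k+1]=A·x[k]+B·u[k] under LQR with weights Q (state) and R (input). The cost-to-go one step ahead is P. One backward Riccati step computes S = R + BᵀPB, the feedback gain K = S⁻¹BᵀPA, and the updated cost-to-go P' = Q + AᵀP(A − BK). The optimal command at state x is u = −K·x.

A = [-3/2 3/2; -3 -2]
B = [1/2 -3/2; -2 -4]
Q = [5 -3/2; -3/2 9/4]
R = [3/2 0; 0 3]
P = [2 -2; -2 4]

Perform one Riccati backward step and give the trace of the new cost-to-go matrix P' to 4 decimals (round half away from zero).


BᵀP = [5.0000 -9.0000; 5.0000 -13.0000]
S = R + BᵀPB = [3/2 0; 0 3] + [20.5000 28.5000; 28.5000 44.5000] = [22.0000 28.5000; 28.5000 47.5000]
BᵀPA = [19.5000 25.5000; 31.5000 33.5000]
K = S⁻¹·BᵀPA = [0.1224 1.1020; 0.5897 0.0440]
A−BK = [-0.6767 1.0150; -0.3963 0.3802]
AᵀP(A−BK) = [1.5371 -0.3770; -0.3770 2.9227]
P' = Q + AᵀP(A−BK) = [6.5371 -1.8770; -1.8770 5.1727]
tr(P') = 11.7097

11.7097


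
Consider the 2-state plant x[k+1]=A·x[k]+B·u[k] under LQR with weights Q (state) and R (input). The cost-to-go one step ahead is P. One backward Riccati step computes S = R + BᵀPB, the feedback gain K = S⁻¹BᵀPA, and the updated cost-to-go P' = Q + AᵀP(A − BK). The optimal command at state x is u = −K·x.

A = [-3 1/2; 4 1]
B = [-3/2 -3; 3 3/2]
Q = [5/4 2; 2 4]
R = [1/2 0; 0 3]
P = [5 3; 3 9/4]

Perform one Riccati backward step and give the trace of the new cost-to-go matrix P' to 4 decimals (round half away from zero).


BᵀP = [1.5000 2.2500; -10.5000 -5.6250]
S = R + BᵀPB = [1/2 0; 0 3] + [4.5000 -1.1250; -1.1250 23.0625] = [5.0000 -1.1250; -1.1250 26.0625]
BᵀPA = [4.5000 3.0000; 9.0000 -10.8750]
K = S⁻¹·BᵀPA = [0.9873 0.5111; 0.3879 -0.3952]
A−BK = [-0.3552 0.0810; 0.4562 0.0596]
AᵀP(A−BK) = [1.0657 -0.2430; -0.2430 0.6689]
P' = Q + AᵀP(A−BK) = [2.3157 1.7570; 1.7570 4.6689]
tr(P') = 6.9847

6.9847


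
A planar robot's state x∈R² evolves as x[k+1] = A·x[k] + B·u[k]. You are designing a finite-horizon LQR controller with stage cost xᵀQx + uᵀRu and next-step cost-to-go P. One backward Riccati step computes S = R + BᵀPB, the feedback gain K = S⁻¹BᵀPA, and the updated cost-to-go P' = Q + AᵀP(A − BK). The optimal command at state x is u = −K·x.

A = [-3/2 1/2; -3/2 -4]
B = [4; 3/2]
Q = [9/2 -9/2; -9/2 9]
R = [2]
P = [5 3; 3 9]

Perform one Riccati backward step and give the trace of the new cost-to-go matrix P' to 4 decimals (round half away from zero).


BᵀP = [24.5000 25.5000]
S = R + BᵀPB = [2] + [136.2500] = [138.2500]
BᵀPA = [-75.0000 -89.7500]
K = S⁻¹·BᵀPA = [-0.5425 -0.6492]
A−BK = [0.6700 3.0967; -0.6863 -3.0262]
AᵀP(A−BK) = [4.3128 17.3110; 17.3110 74.9855]
P' = Q + AᵀP(A−BK) = [8.8128 12.8110; 12.8110 83.9855]
tr(P') = 92.7984

92.7984


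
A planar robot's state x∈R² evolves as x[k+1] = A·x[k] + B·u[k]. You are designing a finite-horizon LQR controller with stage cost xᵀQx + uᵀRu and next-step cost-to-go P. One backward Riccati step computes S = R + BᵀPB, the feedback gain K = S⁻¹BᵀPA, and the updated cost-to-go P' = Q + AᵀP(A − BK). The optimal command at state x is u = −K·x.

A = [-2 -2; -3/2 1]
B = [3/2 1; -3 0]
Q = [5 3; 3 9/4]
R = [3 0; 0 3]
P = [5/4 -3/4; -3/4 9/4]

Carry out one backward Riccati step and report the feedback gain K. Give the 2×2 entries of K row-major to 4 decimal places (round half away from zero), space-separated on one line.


BᵀP = [4.1250 -7.8750; 1.2500 -0.7500]
S = R + BᵀPB = [3 0; 0 3] + [29.8125 4.1250; 4.1250 1.2500] = [32.8125 4.1250; 4.1250 4.2500]
BᵀPA = [3.5625 -16.1250; -1.3750 -3.2500]
K = S⁻¹·BᵀPA = [0.1700 -0.4502; -0.4885 -0.3277]
A−BK = [-1.7665 -0.9969; -0.9900 -0.3507]
AᵀP(A−BK) = [4.2852 2.0283; 2.0283 1.9250]
P' = Q + AᵀP(A−BK) = [9.2852 5.0283; 5.0283 4.1750]
tr(P') = 13.4602

0.1700 -0.4502 -0.4885 -0.3277


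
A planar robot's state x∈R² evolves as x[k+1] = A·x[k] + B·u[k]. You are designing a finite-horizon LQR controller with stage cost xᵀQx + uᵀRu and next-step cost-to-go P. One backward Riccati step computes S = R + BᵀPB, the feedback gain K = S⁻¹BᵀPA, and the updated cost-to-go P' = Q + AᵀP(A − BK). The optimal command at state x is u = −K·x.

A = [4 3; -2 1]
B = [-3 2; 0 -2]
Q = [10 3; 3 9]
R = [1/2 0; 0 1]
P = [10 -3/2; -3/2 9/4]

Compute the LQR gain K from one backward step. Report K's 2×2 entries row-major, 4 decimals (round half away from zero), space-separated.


-0.7235 -1.2441 0.9206 -0.3926

BᵀP = [-30.0000 4.5000; 23.0000 -7.5000]
S = R + BᵀPB = [1/2 0; 0 1] + [90.0000 -69.0000; -69.0000 61.0000] = [90.5000 -69.0000; -69.0000 62.0000]
BᵀPA = [-129.0000 -85.5000; 107.0000 61.5000]
K = S⁻¹·BᵀPA = [-0.7235 -1.2441; 0.9206 -0.3926]
A−BK = [-0.0118 0.0529; -0.1588 0.2147]
AᵀP(A−BK) = [1.1618 0.0221; 0.0221 1.0257]
P' = Q + AᵀP(A−BK) = [11.1618 3.0221; 3.0221 10.0257]
tr(P') = 21.1875


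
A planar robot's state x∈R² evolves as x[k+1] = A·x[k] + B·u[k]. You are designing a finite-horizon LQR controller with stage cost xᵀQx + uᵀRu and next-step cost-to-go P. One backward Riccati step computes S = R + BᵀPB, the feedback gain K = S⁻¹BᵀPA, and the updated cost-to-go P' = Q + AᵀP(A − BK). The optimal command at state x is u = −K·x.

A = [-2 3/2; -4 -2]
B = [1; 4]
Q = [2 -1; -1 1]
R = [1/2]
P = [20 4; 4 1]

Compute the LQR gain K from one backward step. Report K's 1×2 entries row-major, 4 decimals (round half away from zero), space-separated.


BᵀP = [36.0000 8.0000]
S = R + BᵀPB = [1/2] + [68.0000] = [68.5000]
BᵀPA = [-104.0000 38.0000]
K = S⁻¹·BᵀPA = [-1.5182 0.5547]
A−BK = [-0.4818 0.9453; 2.0730 -4.2190]
AᵀP(A−BK) = [2.1022 -2.3066; -2.3066 3.9197]
P' = Q + AᵀP(A−BK) = [4.1022 -3.3066; -3.3066 4.9197]
tr(P') = 9.0219

-1.5182 0.5547


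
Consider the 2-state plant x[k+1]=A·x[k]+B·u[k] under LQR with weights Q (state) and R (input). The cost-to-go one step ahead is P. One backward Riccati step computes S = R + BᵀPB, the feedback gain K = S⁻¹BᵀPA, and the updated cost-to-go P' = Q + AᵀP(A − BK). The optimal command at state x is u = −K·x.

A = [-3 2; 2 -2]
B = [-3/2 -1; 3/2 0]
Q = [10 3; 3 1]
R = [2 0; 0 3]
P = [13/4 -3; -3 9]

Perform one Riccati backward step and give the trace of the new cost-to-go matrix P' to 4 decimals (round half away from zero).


19.3100

BᵀP = [-9.3750 18.0000; -3.2500 3.0000]
S = R + BᵀPB = [2 0; 0 3] + [41.0625 9.3750; 9.3750 3.2500] = [43.0625 9.3750; 9.3750 6.2500]
BᵀPA = [64.1250 -54.7500; 15.7500 -12.5000]
K = S⁻¹·BᵀPA = [1.3966 -1.2414; 0.4252 -0.1379]
A−BK = [-0.4800 0.0000; -0.0948 -0.1379]
AᵀP(A−BK) = [4.9997 -3.7241; -3.7241 3.3103]
P' = Q + AᵀP(A−BK) = [14.9997 -0.7241; -0.7241 4.3103]
tr(P') = 19.3100


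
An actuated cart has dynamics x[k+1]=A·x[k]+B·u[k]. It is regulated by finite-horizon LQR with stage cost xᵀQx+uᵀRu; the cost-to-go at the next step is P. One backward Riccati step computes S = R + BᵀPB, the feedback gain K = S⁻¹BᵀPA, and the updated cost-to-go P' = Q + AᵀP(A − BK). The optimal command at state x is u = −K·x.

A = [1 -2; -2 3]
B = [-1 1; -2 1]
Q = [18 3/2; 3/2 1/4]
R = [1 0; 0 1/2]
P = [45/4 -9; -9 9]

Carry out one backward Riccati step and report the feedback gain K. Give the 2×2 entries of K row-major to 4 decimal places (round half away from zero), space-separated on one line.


BᵀP = [6.7500 -9.0000; 2.2500 0.0000]
S = R + BᵀPB = [1 0; 0 1/2] + [11.2500 -2.2500; -2.2500 2.2500] = [12.2500 -2.2500; -2.2500 2.7500]
BᵀPA = [24.7500 -40.5000; 2.2500 -4.5000]
K = S⁻¹·BᵀPA = [2.5546 -4.2445; 2.9083 -5.1092]
A−BK = [0.6463 -1.1354; 0.2009 -0.3799]
AᵀP(A−BK) = [13.4803 -22.9520; -22.9520 39.1048]
P' = Q + AᵀP(A−BK) = [31.4803 -21.4520; -21.4520 39.3548]
tr(P') = 70.8352

2.5546 -4.2445 2.9083 -5.1092


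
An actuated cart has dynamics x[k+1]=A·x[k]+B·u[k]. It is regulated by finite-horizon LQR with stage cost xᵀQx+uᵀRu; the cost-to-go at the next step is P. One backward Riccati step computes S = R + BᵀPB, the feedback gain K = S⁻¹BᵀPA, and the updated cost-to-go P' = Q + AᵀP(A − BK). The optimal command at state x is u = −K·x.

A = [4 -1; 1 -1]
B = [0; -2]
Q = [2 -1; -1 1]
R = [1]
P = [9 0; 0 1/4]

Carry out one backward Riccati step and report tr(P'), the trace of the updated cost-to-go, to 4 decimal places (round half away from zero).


156.2500

BᵀP = [0.0000 -0.5000]
S = R + BᵀPB = [1] + [1.0000] = [2.0000]
BᵀPA = [-0.5000 0.5000]
K = S⁻¹·BᵀPA = [-0.2500 0.2500]
A−BK = [4.0000 -1.0000; 0.5000 -0.5000]
AᵀP(A−BK) = [144.1250 -36.1250; -36.1250 9.1250]
P' = Q + AᵀP(A−BK) = [146.1250 -37.1250; -37.1250 10.1250]
tr(P') = 156.2500


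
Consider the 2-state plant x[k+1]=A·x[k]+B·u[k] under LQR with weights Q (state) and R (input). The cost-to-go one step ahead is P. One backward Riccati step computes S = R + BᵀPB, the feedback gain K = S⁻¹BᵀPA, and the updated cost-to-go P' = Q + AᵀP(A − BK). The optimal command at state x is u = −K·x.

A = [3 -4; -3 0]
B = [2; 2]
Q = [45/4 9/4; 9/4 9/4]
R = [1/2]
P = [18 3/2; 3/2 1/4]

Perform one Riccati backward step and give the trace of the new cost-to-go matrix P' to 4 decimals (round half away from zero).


21.4605

BᵀP = [39.0000 3.5000]
S = R + BᵀPB = [1/2] + [85.0000] = [85.5000]
BᵀPA = [106.5000 -156.0000]
K = S⁻¹·BᵀPA = [1.2456 -1.8246]
A−BK = [0.5088 -0.3509; -5.4912 3.6491]
AᵀP(A−BK) = [4.5921 -3.6842; -3.6842 3.3684]
P' = Q + AᵀP(A−BK) = [15.8421 -1.4342; -1.4342 5.6184]
tr(P') = 21.4605


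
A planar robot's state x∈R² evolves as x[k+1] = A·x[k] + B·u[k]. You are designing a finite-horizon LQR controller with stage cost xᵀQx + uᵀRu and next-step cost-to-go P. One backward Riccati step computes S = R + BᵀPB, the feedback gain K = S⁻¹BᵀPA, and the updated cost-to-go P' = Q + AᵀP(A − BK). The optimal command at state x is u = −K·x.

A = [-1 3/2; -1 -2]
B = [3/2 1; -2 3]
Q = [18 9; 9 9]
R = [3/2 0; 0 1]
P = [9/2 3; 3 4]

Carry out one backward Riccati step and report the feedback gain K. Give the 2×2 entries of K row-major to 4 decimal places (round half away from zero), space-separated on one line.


-0.2392 0.8131 -0.5182 -0.0306

BᵀP = [0.7500 -3.5000; 13.5000 15.0000]
S = R + BᵀPB = [3/2 0; 0 1] + [8.1250 -9.7500; -9.7500 58.5000] = [9.6250 -9.7500; -9.7500 59.5000]
BᵀPA = [2.7500 8.1250; -28.5000 -9.7500]
K = S⁻¹·BᵀPA = [-0.2392 0.8131; -0.5182 -0.0306]
A−BK = [-0.1230 0.3109; 0.0762 -0.2819]
AᵀP(A−BK) = [0.3894 -0.3588; -0.3588 1.2197]
P' = Q + AᵀP(A−BK) = [18.3894 8.6412; 8.6412 10.2197]
tr(P') = 28.6091


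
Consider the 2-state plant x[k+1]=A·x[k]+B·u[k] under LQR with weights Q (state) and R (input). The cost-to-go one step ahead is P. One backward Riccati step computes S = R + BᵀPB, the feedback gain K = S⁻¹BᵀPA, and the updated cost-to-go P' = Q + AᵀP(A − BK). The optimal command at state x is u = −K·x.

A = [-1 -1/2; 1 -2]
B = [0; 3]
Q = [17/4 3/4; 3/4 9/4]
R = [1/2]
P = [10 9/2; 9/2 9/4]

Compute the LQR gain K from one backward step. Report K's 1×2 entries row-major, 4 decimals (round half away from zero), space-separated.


BᵀP = [13.5000 6.7500]
S = R + BᵀPB = [1/2] + [20.2500] = [20.7500]
BᵀPA = [-6.7500 -20.2500]
K = S⁻¹·BᵀPA = [-0.3253 -0.9759]
A−BK = [-1.0000 -0.5000; 1.9759 0.9277]
AᵀP(A−BK) = [1.0542 0.6627; 0.6627 0.7380]
P' = Q + AᵀP(A−BK) = [5.3042 1.4127; 1.4127 2.9880]
tr(P') = 8.2922

-0.3253 -0.9759
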